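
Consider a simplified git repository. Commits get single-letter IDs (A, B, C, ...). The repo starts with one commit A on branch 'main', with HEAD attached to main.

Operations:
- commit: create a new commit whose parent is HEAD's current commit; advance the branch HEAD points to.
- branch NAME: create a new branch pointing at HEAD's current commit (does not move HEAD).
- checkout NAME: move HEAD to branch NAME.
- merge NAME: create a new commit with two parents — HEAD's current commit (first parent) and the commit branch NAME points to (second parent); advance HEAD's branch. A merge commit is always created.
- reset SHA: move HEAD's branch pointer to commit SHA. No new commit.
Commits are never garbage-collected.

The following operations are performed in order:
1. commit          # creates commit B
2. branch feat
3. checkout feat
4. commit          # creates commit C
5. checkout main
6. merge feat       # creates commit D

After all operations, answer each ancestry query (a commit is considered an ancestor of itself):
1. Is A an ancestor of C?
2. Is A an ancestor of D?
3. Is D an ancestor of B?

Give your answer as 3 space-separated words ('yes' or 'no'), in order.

After op 1 (commit): HEAD=main@B [main=B]
After op 2 (branch): HEAD=main@B [feat=B main=B]
After op 3 (checkout): HEAD=feat@B [feat=B main=B]
After op 4 (commit): HEAD=feat@C [feat=C main=B]
After op 5 (checkout): HEAD=main@B [feat=C main=B]
After op 6 (merge): HEAD=main@D [feat=C main=D]
ancestors(C) = {A,B,C}; A in? yes
ancestors(D) = {A,B,C,D}; A in? yes
ancestors(B) = {A,B}; D in? no

Answer: yes yes no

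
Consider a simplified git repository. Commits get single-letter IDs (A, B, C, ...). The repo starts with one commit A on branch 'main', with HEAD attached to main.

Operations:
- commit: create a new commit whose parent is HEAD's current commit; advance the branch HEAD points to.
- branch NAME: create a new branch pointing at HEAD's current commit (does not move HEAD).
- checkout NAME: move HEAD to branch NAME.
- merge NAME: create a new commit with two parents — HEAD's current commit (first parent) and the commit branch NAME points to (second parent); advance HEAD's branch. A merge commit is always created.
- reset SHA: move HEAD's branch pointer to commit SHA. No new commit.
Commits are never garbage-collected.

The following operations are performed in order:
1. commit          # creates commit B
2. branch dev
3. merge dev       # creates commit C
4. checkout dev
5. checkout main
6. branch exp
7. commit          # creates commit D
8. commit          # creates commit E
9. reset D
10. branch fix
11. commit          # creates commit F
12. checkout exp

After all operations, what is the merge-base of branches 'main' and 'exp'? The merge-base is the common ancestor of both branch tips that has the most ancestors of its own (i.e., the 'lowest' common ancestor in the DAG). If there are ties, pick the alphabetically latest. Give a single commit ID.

After op 1 (commit): HEAD=main@B [main=B]
After op 2 (branch): HEAD=main@B [dev=B main=B]
After op 3 (merge): HEAD=main@C [dev=B main=C]
After op 4 (checkout): HEAD=dev@B [dev=B main=C]
After op 5 (checkout): HEAD=main@C [dev=B main=C]
After op 6 (branch): HEAD=main@C [dev=B exp=C main=C]
After op 7 (commit): HEAD=main@D [dev=B exp=C main=D]
After op 8 (commit): HEAD=main@E [dev=B exp=C main=E]
After op 9 (reset): HEAD=main@D [dev=B exp=C main=D]
After op 10 (branch): HEAD=main@D [dev=B exp=C fix=D main=D]
After op 11 (commit): HEAD=main@F [dev=B exp=C fix=D main=F]
After op 12 (checkout): HEAD=exp@C [dev=B exp=C fix=D main=F]
ancestors(main=F): ['A', 'B', 'C', 'D', 'F']
ancestors(exp=C): ['A', 'B', 'C']
common: ['A', 'B', 'C']

Answer: C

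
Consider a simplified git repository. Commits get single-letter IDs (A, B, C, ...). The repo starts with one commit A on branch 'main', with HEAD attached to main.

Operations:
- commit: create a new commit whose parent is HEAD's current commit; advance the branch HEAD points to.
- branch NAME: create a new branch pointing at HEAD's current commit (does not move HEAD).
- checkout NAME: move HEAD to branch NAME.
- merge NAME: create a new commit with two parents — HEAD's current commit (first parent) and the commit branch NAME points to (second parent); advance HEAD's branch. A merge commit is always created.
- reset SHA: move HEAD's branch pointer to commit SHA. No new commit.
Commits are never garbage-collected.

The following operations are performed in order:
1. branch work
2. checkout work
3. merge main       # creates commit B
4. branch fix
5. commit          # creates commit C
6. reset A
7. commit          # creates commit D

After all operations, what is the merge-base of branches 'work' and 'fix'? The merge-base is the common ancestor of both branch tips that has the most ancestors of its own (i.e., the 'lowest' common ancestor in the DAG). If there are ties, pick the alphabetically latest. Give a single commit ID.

After op 1 (branch): HEAD=main@A [main=A work=A]
After op 2 (checkout): HEAD=work@A [main=A work=A]
After op 3 (merge): HEAD=work@B [main=A work=B]
After op 4 (branch): HEAD=work@B [fix=B main=A work=B]
After op 5 (commit): HEAD=work@C [fix=B main=A work=C]
After op 6 (reset): HEAD=work@A [fix=B main=A work=A]
After op 7 (commit): HEAD=work@D [fix=B main=A work=D]
ancestors(work=D): ['A', 'D']
ancestors(fix=B): ['A', 'B']
common: ['A']

Answer: A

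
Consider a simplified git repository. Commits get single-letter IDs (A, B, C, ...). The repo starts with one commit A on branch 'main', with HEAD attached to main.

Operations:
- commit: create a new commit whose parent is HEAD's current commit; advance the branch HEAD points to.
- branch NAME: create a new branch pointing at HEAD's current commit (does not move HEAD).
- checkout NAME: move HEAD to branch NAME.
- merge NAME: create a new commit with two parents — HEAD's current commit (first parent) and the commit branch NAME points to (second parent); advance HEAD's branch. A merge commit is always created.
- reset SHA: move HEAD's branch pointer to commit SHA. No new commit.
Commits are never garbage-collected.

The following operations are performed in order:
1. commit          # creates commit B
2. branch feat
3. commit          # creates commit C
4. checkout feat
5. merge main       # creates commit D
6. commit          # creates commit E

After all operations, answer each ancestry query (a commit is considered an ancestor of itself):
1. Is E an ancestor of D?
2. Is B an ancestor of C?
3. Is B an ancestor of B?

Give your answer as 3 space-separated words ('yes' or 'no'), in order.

After op 1 (commit): HEAD=main@B [main=B]
After op 2 (branch): HEAD=main@B [feat=B main=B]
After op 3 (commit): HEAD=main@C [feat=B main=C]
After op 4 (checkout): HEAD=feat@B [feat=B main=C]
After op 5 (merge): HEAD=feat@D [feat=D main=C]
After op 6 (commit): HEAD=feat@E [feat=E main=C]
ancestors(D) = {A,B,C,D}; E in? no
ancestors(C) = {A,B,C}; B in? yes
ancestors(B) = {A,B}; B in? yes

Answer: no yes yes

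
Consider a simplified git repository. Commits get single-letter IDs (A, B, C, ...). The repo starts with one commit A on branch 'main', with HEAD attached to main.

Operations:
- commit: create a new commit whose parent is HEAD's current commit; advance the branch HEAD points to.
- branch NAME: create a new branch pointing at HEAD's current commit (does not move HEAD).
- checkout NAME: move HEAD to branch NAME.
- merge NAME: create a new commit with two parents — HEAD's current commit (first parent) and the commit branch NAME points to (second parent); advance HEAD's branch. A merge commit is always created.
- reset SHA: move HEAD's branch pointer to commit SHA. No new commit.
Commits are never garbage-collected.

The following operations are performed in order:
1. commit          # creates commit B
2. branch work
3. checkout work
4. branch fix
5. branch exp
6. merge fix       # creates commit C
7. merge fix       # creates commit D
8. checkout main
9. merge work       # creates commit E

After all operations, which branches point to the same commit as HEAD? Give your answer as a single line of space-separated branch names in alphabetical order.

After op 1 (commit): HEAD=main@B [main=B]
After op 2 (branch): HEAD=main@B [main=B work=B]
After op 3 (checkout): HEAD=work@B [main=B work=B]
After op 4 (branch): HEAD=work@B [fix=B main=B work=B]
After op 5 (branch): HEAD=work@B [exp=B fix=B main=B work=B]
After op 6 (merge): HEAD=work@C [exp=B fix=B main=B work=C]
After op 7 (merge): HEAD=work@D [exp=B fix=B main=B work=D]
After op 8 (checkout): HEAD=main@B [exp=B fix=B main=B work=D]
After op 9 (merge): HEAD=main@E [exp=B fix=B main=E work=D]

Answer: main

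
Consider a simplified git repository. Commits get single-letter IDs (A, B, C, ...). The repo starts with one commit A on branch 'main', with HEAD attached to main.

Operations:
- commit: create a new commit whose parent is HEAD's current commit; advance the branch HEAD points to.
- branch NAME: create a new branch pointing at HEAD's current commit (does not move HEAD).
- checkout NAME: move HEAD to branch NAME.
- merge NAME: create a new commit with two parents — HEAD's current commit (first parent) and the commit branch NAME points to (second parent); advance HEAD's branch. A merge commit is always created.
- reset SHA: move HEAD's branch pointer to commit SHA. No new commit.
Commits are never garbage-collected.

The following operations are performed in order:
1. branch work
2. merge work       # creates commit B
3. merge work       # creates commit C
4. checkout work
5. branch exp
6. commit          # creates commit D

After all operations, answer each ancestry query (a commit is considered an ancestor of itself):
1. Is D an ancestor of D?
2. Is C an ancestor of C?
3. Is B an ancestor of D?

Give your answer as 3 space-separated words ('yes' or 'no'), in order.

Answer: yes yes no

Derivation:
After op 1 (branch): HEAD=main@A [main=A work=A]
After op 2 (merge): HEAD=main@B [main=B work=A]
After op 3 (merge): HEAD=main@C [main=C work=A]
After op 4 (checkout): HEAD=work@A [main=C work=A]
After op 5 (branch): HEAD=work@A [exp=A main=C work=A]
After op 6 (commit): HEAD=work@D [exp=A main=C work=D]
ancestors(D) = {A,D}; D in? yes
ancestors(C) = {A,B,C}; C in? yes
ancestors(D) = {A,D}; B in? no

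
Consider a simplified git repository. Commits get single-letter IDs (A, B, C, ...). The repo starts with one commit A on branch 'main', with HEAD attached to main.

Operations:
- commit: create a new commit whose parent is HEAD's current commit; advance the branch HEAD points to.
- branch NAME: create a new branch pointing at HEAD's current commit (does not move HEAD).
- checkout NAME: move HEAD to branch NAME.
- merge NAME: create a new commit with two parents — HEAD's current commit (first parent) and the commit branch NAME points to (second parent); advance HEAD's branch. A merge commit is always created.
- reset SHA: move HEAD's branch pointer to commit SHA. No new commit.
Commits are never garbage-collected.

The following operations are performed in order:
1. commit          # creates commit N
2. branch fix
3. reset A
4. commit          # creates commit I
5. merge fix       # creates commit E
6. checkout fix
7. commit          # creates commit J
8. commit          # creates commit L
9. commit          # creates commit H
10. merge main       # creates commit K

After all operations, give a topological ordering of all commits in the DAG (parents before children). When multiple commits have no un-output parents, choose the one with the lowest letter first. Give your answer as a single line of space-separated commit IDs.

After op 1 (commit): HEAD=main@N [main=N]
After op 2 (branch): HEAD=main@N [fix=N main=N]
After op 3 (reset): HEAD=main@A [fix=N main=A]
After op 4 (commit): HEAD=main@I [fix=N main=I]
After op 5 (merge): HEAD=main@E [fix=N main=E]
After op 6 (checkout): HEAD=fix@N [fix=N main=E]
After op 7 (commit): HEAD=fix@J [fix=J main=E]
After op 8 (commit): HEAD=fix@L [fix=L main=E]
After op 9 (commit): HEAD=fix@H [fix=H main=E]
After op 10 (merge): HEAD=fix@K [fix=K main=E]
commit A: parents=[]
commit E: parents=['I', 'N']
commit H: parents=['L']
commit I: parents=['A']
commit J: parents=['N']
commit K: parents=['H', 'E']
commit L: parents=['J']
commit N: parents=['A']

Answer: A I N E J L H K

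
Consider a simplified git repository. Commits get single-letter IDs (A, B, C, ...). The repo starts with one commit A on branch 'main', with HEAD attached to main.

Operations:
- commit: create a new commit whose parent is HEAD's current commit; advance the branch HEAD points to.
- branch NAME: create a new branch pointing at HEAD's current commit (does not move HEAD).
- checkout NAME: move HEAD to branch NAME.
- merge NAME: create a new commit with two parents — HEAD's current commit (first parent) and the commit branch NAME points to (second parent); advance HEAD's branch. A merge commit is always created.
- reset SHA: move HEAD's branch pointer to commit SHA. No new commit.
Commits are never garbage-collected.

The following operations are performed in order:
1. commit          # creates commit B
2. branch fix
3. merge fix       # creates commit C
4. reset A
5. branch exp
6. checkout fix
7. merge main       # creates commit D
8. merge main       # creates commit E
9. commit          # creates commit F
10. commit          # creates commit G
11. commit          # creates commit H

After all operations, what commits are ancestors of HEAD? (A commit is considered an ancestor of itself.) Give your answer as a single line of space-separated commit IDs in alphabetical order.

After op 1 (commit): HEAD=main@B [main=B]
After op 2 (branch): HEAD=main@B [fix=B main=B]
After op 3 (merge): HEAD=main@C [fix=B main=C]
After op 4 (reset): HEAD=main@A [fix=B main=A]
After op 5 (branch): HEAD=main@A [exp=A fix=B main=A]
After op 6 (checkout): HEAD=fix@B [exp=A fix=B main=A]
After op 7 (merge): HEAD=fix@D [exp=A fix=D main=A]
After op 8 (merge): HEAD=fix@E [exp=A fix=E main=A]
After op 9 (commit): HEAD=fix@F [exp=A fix=F main=A]
After op 10 (commit): HEAD=fix@G [exp=A fix=G main=A]
After op 11 (commit): HEAD=fix@H [exp=A fix=H main=A]

Answer: A B D E F G H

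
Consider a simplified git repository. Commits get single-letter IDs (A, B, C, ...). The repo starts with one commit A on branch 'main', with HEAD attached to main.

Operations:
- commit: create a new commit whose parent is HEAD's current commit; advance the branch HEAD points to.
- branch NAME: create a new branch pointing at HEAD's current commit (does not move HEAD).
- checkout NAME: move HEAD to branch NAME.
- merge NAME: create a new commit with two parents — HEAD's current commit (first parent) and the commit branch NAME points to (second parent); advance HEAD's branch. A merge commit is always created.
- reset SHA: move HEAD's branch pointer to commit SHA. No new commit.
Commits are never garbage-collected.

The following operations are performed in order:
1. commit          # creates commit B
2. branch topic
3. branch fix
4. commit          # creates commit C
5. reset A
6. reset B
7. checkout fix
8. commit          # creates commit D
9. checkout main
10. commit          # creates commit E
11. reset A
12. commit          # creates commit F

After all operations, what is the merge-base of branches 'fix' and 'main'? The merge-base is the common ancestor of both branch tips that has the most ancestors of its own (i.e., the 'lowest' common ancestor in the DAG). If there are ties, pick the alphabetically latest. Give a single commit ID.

Answer: A

Derivation:
After op 1 (commit): HEAD=main@B [main=B]
After op 2 (branch): HEAD=main@B [main=B topic=B]
After op 3 (branch): HEAD=main@B [fix=B main=B topic=B]
After op 4 (commit): HEAD=main@C [fix=B main=C topic=B]
After op 5 (reset): HEAD=main@A [fix=B main=A topic=B]
After op 6 (reset): HEAD=main@B [fix=B main=B topic=B]
After op 7 (checkout): HEAD=fix@B [fix=B main=B topic=B]
After op 8 (commit): HEAD=fix@D [fix=D main=B topic=B]
After op 9 (checkout): HEAD=main@B [fix=D main=B topic=B]
After op 10 (commit): HEAD=main@E [fix=D main=E topic=B]
After op 11 (reset): HEAD=main@A [fix=D main=A topic=B]
After op 12 (commit): HEAD=main@F [fix=D main=F topic=B]
ancestors(fix=D): ['A', 'B', 'D']
ancestors(main=F): ['A', 'F']
common: ['A']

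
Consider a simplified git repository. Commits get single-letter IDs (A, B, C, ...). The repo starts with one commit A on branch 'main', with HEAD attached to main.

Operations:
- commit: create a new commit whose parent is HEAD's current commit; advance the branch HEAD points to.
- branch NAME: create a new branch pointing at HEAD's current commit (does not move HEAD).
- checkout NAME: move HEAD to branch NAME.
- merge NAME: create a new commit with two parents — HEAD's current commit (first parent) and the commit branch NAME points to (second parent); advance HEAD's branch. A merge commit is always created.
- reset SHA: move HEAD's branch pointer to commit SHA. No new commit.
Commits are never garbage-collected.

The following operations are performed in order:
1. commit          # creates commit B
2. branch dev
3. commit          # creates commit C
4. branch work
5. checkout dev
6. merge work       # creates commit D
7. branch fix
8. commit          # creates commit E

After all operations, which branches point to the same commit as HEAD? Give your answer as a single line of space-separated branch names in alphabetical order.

Answer: dev

Derivation:
After op 1 (commit): HEAD=main@B [main=B]
After op 2 (branch): HEAD=main@B [dev=B main=B]
After op 3 (commit): HEAD=main@C [dev=B main=C]
After op 4 (branch): HEAD=main@C [dev=B main=C work=C]
After op 5 (checkout): HEAD=dev@B [dev=B main=C work=C]
After op 6 (merge): HEAD=dev@D [dev=D main=C work=C]
After op 7 (branch): HEAD=dev@D [dev=D fix=D main=C work=C]
After op 8 (commit): HEAD=dev@E [dev=E fix=D main=C work=C]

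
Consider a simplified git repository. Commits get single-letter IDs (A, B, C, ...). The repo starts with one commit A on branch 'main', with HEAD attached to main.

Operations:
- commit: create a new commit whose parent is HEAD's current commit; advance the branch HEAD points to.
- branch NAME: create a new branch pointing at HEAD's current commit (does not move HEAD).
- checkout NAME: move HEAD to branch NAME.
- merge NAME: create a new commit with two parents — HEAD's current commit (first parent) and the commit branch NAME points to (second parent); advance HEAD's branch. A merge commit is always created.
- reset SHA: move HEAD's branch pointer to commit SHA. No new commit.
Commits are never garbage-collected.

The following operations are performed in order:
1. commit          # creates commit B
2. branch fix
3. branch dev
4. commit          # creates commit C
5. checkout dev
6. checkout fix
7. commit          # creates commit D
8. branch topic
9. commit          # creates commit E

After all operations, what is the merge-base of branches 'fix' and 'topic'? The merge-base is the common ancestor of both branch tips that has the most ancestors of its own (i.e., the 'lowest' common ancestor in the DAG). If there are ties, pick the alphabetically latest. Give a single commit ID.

After op 1 (commit): HEAD=main@B [main=B]
After op 2 (branch): HEAD=main@B [fix=B main=B]
After op 3 (branch): HEAD=main@B [dev=B fix=B main=B]
After op 4 (commit): HEAD=main@C [dev=B fix=B main=C]
After op 5 (checkout): HEAD=dev@B [dev=B fix=B main=C]
After op 6 (checkout): HEAD=fix@B [dev=B fix=B main=C]
After op 7 (commit): HEAD=fix@D [dev=B fix=D main=C]
After op 8 (branch): HEAD=fix@D [dev=B fix=D main=C topic=D]
After op 9 (commit): HEAD=fix@E [dev=B fix=E main=C topic=D]
ancestors(fix=E): ['A', 'B', 'D', 'E']
ancestors(topic=D): ['A', 'B', 'D']
common: ['A', 'B', 'D']

Answer: D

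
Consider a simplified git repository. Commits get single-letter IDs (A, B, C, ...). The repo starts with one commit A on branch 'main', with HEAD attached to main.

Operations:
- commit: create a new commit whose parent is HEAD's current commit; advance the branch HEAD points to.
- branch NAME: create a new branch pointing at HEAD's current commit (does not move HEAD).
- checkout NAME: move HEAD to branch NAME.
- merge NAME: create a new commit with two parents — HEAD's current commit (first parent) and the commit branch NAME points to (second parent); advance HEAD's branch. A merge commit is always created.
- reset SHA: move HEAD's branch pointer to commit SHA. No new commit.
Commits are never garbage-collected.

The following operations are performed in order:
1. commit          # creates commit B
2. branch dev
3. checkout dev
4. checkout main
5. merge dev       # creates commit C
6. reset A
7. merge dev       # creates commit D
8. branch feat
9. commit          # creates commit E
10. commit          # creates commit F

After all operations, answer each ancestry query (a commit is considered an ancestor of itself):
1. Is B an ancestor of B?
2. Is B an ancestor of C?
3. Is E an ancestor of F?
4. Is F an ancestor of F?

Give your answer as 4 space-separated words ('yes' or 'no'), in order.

Answer: yes yes yes yes

Derivation:
After op 1 (commit): HEAD=main@B [main=B]
After op 2 (branch): HEAD=main@B [dev=B main=B]
After op 3 (checkout): HEAD=dev@B [dev=B main=B]
After op 4 (checkout): HEAD=main@B [dev=B main=B]
After op 5 (merge): HEAD=main@C [dev=B main=C]
After op 6 (reset): HEAD=main@A [dev=B main=A]
After op 7 (merge): HEAD=main@D [dev=B main=D]
After op 8 (branch): HEAD=main@D [dev=B feat=D main=D]
After op 9 (commit): HEAD=main@E [dev=B feat=D main=E]
After op 10 (commit): HEAD=main@F [dev=B feat=D main=F]
ancestors(B) = {A,B}; B in? yes
ancestors(C) = {A,B,C}; B in? yes
ancestors(F) = {A,B,D,E,F}; E in? yes
ancestors(F) = {A,B,D,E,F}; F in? yes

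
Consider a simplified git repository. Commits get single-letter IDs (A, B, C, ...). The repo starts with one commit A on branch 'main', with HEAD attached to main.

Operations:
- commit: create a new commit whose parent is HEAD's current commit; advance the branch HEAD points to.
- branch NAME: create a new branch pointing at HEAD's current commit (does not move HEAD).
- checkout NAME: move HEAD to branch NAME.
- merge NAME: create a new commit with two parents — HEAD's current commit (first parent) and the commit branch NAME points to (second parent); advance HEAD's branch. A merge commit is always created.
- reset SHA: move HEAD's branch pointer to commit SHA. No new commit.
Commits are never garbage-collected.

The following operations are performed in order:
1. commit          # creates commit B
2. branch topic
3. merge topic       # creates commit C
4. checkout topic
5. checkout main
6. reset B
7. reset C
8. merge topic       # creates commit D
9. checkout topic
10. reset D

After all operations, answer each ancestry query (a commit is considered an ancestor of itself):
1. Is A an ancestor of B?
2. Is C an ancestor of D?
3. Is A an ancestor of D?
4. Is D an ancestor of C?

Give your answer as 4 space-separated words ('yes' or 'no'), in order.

Answer: yes yes yes no

Derivation:
After op 1 (commit): HEAD=main@B [main=B]
After op 2 (branch): HEAD=main@B [main=B topic=B]
After op 3 (merge): HEAD=main@C [main=C topic=B]
After op 4 (checkout): HEAD=topic@B [main=C topic=B]
After op 5 (checkout): HEAD=main@C [main=C topic=B]
After op 6 (reset): HEAD=main@B [main=B topic=B]
After op 7 (reset): HEAD=main@C [main=C topic=B]
After op 8 (merge): HEAD=main@D [main=D topic=B]
After op 9 (checkout): HEAD=topic@B [main=D topic=B]
After op 10 (reset): HEAD=topic@D [main=D topic=D]
ancestors(B) = {A,B}; A in? yes
ancestors(D) = {A,B,C,D}; C in? yes
ancestors(D) = {A,B,C,D}; A in? yes
ancestors(C) = {A,B,C}; D in? no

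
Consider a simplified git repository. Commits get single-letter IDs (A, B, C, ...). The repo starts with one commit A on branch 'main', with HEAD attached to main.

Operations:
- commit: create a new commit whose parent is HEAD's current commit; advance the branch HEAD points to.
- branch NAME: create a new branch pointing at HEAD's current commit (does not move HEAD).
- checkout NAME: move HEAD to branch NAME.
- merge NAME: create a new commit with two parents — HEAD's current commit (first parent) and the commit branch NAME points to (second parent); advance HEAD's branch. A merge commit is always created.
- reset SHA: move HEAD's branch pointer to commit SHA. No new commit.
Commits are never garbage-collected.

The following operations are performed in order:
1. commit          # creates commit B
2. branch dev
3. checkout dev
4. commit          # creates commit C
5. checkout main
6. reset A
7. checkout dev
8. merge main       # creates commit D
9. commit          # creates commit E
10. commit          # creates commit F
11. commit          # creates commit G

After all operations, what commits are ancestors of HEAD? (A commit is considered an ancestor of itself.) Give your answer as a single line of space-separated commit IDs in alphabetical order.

After op 1 (commit): HEAD=main@B [main=B]
After op 2 (branch): HEAD=main@B [dev=B main=B]
After op 3 (checkout): HEAD=dev@B [dev=B main=B]
After op 4 (commit): HEAD=dev@C [dev=C main=B]
After op 5 (checkout): HEAD=main@B [dev=C main=B]
After op 6 (reset): HEAD=main@A [dev=C main=A]
After op 7 (checkout): HEAD=dev@C [dev=C main=A]
After op 8 (merge): HEAD=dev@D [dev=D main=A]
After op 9 (commit): HEAD=dev@E [dev=E main=A]
After op 10 (commit): HEAD=dev@F [dev=F main=A]
After op 11 (commit): HEAD=dev@G [dev=G main=A]

Answer: A B C D E F G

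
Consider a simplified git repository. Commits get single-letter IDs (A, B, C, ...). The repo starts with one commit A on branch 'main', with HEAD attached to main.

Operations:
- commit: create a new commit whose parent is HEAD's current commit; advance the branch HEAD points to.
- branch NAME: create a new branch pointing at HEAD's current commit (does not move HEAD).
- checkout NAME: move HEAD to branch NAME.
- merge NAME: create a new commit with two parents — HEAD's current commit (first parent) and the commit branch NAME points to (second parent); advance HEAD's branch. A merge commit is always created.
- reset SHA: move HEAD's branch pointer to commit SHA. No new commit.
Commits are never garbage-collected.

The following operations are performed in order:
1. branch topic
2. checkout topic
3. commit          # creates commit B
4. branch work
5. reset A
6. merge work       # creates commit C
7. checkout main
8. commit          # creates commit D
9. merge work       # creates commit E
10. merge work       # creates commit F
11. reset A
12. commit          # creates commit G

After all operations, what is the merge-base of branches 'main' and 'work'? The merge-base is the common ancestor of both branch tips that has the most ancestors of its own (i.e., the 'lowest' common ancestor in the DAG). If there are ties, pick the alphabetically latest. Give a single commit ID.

Answer: A

Derivation:
After op 1 (branch): HEAD=main@A [main=A topic=A]
After op 2 (checkout): HEAD=topic@A [main=A topic=A]
After op 3 (commit): HEAD=topic@B [main=A topic=B]
After op 4 (branch): HEAD=topic@B [main=A topic=B work=B]
After op 5 (reset): HEAD=topic@A [main=A topic=A work=B]
After op 6 (merge): HEAD=topic@C [main=A topic=C work=B]
After op 7 (checkout): HEAD=main@A [main=A topic=C work=B]
After op 8 (commit): HEAD=main@D [main=D topic=C work=B]
After op 9 (merge): HEAD=main@E [main=E topic=C work=B]
After op 10 (merge): HEAD=main@F [main=F topic=C work=B]
After op 11 (reset): HEAD=main@A [main=A topic=C work=B]
After op 12 (commit): HEAD=main@G [main=G topic=C work=B]
ancestors(main=G): ['A', 'G']
ancestors(work=B): ['A', 'B']
common: ['A']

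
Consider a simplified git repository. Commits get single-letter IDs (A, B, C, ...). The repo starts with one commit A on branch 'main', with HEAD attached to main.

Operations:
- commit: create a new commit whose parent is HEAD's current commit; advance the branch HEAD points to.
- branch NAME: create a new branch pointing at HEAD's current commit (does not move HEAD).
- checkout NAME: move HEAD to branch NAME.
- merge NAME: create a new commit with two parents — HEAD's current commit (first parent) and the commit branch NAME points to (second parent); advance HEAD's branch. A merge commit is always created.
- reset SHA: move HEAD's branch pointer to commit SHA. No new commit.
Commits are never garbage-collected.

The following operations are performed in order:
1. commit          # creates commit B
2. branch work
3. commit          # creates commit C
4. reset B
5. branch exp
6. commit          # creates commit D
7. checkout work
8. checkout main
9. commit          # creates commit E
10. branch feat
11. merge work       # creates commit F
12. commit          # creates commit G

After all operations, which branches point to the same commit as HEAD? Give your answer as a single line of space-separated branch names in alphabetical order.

Answer: main

Derivation:
After op 1 (commit): HEAD=main@B [main=B]
After op 2 (branch): HEAD=main@B [main=B work=B]
After op 3 (commit): HEAD=main@C [main=C work=B]
After op 4 (reset): HEAD=main@B [main=B work=B]
After op 5 (branch): HEAD=main@B [exp=B main=B work=B]
After op 6 (commit): HEAD=main@D [exp=B main=D work=B]
After op 7 (checkout): HEAD=work@B [exp=B main=D work=B]
After op 8 (checkout): HEAD=main@D [exp=B main=D work=B]
After op 9 (commit): HEAD=main@E [exp=B main=E work=B]
After op 10 (branch): HEAD=main@E [exp=B feat=E main=E work=B]
After op 11 (merge): HEAD=main@F [exp=B feat=E main=F work=B]
After op 12 (commit): HEAD=main@G [exp=B feat=E main=G work=B]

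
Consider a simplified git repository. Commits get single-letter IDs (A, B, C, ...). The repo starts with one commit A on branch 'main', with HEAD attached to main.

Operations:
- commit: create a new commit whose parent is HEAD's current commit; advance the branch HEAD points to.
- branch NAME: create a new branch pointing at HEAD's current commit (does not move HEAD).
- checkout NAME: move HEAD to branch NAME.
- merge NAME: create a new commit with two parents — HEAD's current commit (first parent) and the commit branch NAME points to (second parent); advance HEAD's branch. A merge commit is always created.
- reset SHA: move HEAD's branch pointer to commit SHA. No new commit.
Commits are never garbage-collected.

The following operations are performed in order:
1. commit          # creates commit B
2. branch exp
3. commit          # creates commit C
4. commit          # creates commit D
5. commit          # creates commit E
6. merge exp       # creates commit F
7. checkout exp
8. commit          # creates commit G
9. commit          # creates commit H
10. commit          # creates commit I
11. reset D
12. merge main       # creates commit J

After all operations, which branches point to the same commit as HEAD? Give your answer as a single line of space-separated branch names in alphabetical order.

Answer: exp

Derivation:
After op 1 (commit): HEAD=main@B [main=B]
After op 2 (branch): HEAD=main@B [exp=B main=B]
After op 3 (commit): HEAD=main@C [exp=B main=C]
After op 4 (commit): HEAD=main@D [exp=B main=D]
After op 5 (commit): HEAD=main@E [exp=B main=E]
After op 6 (merge): HEAD=main@F [exp=B main=F]
After op 7 (checkout): HEAD=exp@B [exp=B main=F]
After op 8 (commit): HEAD=exp@G [exp=G main=F]
After op 9 (commit): HEAD=exp@H [exp=H main=F]
After op 10 (commit): HEAD=exp@I [exp=I main=F]
After op 11 (reset): HEAD=exp@D [exp=D main=F]
After op 12 (merge): HEAD=exp@J [exp=J main=F]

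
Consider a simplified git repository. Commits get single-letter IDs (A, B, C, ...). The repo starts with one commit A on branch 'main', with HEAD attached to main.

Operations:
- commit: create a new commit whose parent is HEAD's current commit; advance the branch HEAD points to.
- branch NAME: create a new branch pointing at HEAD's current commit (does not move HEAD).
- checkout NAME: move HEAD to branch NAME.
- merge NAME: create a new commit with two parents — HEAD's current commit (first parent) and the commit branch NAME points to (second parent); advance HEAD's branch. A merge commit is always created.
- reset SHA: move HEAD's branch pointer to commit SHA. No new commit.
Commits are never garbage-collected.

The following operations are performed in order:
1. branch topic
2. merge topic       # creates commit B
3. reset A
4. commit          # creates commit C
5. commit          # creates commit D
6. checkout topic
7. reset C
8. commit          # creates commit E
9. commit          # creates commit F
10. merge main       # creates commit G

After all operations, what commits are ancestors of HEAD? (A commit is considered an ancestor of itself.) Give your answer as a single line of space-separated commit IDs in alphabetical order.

After op 1 (branch): HEAD=main@A [main=A topic=A]
After op 2 (merge): HEAD=main@B [main=B topic=A]
After op 3 (reset): HEAD=main@A [main=A topic=A]
After op 4 (commit): HEAD=main@C [main=C topic=A]
After op 5 (commit): HEAD=main@D [main=D topic=A]
After op 6 (checkout): HEAD=topic@A [main=D topic=A]
After op 7 (reset): HEAD=topic@C [main=D topic=C]
After op 8 (commit): HEAD=topic@E [main=D topic=E]
After op 9 (commit): HEAD=topic@F [main=D topic=F]
After op 10 (merge): HEAD=topic@G [main=D topic=G]

Answer: A C D E F G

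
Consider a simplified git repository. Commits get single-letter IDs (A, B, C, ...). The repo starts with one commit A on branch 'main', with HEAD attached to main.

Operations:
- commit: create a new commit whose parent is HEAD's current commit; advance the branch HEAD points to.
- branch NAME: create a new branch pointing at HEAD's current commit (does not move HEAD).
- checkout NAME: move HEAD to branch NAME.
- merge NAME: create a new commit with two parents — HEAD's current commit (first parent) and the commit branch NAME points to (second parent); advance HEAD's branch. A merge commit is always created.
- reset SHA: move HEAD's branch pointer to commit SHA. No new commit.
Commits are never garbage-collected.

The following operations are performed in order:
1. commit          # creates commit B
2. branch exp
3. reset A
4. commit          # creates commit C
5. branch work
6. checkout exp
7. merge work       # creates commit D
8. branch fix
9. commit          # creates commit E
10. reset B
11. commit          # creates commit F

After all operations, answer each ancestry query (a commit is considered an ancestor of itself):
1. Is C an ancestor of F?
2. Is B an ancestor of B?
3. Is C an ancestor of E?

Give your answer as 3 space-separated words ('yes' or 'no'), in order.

Answer: no yes yes

Derivation:
After op 1 (commit): HEAD=main@B [main=B]
After op 2 (branch): HEAD=main@B [exp=B main=B]
After op 3 (reset): HEAD=main@A [exp=B main=A]
After op 4 (commit): HEAD=main@C [exp=B main=C]
After op 5 (branch): HEAD=main@C [exp=B main=C work=C]
After op 6 (checkout): HEAD=exp@B [exp=B main=C work=C]
After op 7 (merge): HEAD=exp@D [exp=D main=C work=C]
After op 8 (branch): HEAD=exp@D [exp=D fix=D main=C work=C]
After op 9 (commit): HEAD=exp@E [exp=E fix=D main=C work=C]
After op 10 (reset): HEAD=exp@B [exp=B fix=D main=C work=C]
After op 11 (commit): HEAD=exp@F [exp=F fix=D main=C work=C]
ancestors(F) = {A,B,F}; C in? no
ancestors(B) = {A,B}; B in? yes
ancestors(E) = {A,B,C,D,E}; C in? yes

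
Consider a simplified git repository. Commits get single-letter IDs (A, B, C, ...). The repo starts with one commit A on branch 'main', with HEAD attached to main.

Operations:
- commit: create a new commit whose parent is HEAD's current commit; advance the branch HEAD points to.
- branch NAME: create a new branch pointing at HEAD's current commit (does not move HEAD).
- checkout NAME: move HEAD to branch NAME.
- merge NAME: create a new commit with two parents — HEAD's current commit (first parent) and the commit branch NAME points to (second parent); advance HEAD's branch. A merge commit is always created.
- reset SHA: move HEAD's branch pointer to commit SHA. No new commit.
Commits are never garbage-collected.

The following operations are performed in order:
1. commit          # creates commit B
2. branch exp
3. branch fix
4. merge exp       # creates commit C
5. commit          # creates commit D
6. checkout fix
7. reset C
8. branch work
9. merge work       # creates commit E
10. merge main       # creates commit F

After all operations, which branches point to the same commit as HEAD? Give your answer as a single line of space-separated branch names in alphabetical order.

Answer: fix

Derivation:
After op 1 (commit): HEAD=main@B [main=B]
After op 2 (branch): HEAD=main@B [exp=B main=B]
After op 3 (branch): HEAD=main@B [exp=B fix=B main=B]
After op 4 (merge): HEAD=main@C [exp=B fix=B main=C]
After op 5 (commit): HEAD=main@D [exp=B fix=B main=D]
After op 6 (checkout): HEAD=fix@B [exp=B fix=B main=D]
After op 7 (reset): HEAD=fix@C [exp=B fix=C main=D]
After op 8 (branch): HEAD=fix@C [exp=B fix=C main=D work=C]
After op 9 (merge): HEAD=fix@E [exp=B fix=E main=D work=C]
After op 10 (merge): HEAD=fix@F [exp=B fix=F main=D work=C]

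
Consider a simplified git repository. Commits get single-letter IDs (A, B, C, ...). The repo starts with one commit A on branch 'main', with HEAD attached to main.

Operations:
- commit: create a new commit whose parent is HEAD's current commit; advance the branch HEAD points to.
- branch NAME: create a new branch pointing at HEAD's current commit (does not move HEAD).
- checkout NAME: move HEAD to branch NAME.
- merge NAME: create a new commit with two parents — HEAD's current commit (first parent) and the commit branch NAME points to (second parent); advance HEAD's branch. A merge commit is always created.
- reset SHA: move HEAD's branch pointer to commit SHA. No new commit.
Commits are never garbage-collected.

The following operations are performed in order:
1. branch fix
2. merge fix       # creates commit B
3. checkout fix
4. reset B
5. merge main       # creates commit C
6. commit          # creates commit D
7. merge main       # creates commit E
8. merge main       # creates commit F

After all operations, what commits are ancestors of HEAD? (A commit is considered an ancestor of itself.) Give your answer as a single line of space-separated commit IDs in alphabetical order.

After op 1 (branch): HEAD=main@A [fix=A main=A]
After op 2 (merge): HEAD=main@B [fix=A main=B]
After op 3 (checkout): HEAD=fix@A [fix=A main=B]
After op 4 (reset): HEAD=fix@B [fix=B main=B]
After op 5 (merge): HEAD=fix@C [fix=C main=B]
After op 6 (commit): HEAD=fix@D [fix=D main=B]
After op 7 (merge): HEAD=fix@E [fix=E main=B]
After op 8 (merge): HEAD=fix@F [fix=F main=B]

Answer: A B C D E F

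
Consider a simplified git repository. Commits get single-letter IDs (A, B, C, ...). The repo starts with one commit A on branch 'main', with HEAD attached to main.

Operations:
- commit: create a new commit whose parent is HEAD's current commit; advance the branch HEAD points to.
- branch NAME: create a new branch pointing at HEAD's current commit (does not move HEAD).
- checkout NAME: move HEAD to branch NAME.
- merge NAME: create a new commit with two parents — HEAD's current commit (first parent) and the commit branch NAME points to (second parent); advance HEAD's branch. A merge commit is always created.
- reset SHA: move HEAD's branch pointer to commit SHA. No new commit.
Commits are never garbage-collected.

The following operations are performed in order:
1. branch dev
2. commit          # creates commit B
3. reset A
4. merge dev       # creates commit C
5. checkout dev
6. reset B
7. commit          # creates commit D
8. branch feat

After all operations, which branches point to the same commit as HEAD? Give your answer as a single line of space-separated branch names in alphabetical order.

Answer: dev feat

Derivation:
After op 1 (branch): HEAD=main@A [dev=A main=A]
After op 2 (commit): HEAD=main@B [dev=A main=B]
After op 3 (reset): HEAD=main@A [dev=A main=A]
After op 4 (merge): HEAD=main@C [dev=A main=C]
After op 5 (checkout): HEAD=dev@A [dev=A main=C]
After op 6 (reset): HEAD=dev@B [dev=B main=C]
After op 7 (commit): HEAD=dev@D [dev=D main=C]
After op 8 (branch): HEAD=dev@D [dev=D feat=D main=C]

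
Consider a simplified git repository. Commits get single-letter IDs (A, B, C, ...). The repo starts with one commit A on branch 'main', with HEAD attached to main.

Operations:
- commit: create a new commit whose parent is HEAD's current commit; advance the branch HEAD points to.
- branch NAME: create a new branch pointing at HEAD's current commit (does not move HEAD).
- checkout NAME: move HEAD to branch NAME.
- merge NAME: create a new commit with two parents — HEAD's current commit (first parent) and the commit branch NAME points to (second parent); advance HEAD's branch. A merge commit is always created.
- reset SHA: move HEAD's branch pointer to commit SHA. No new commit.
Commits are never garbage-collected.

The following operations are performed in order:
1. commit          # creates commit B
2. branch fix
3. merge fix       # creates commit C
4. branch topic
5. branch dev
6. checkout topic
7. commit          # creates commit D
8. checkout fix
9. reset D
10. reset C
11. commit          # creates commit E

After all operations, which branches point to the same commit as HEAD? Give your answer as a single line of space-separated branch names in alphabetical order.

Answer: fix

Derivation:
After op 1 (commit): HEAD=main@B [main=B]
After op 2 (branch): HEAD=main@B [fix=B main=B]
After op 3 (merge): HEAD=main@C [fix=B main=C]
After op 4 (branch): HEAD=main@C [fix=B main=C topic=C]
After op 5 (branch): HEAD=main@C [dev=C fix=B main=C topic=C]
After op 6 (checkout): HEAD=topic@C [dev=C fix=B main=C topic=C]
After op 7 (commit): HEAD=topic@D [dev=C fix=B main=C topic=D]
After op 8 (checkout): HEAD=fix@B [dev=C fix=B main=C topic=D]
After op 9 (reset): HEAD=fix@D [dev=C fix=D main=C topic=D]
After op 10 (reset): HEAD=fix@C [dev=C fix=C main=C topic=D]
After op 11 (commit): HEAD=fix@E [dev=C fix=E main=C topic=D]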